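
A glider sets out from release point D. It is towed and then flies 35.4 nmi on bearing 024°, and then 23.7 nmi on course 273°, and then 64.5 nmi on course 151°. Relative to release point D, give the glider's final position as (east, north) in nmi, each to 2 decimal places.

(22.00, -22.83)

Leg 1 (024°, 35.4 nmi): east 35.4 sin 24° = 14.40, north 35.4 cos 24° = 32.34
Leg 2 (273°, 23.7 nmi): east 23.7 sin 273° = -23.67, north 23.7 cos 273° = 1.24
Leg 3 (151°, 64.5 nmi): east 64.5 sin 151° = 31.27, north 64.5 cos 151° = -56.41
Summing: 22.00 nmi east, -22.83 nmi north → (22.00, -22.83).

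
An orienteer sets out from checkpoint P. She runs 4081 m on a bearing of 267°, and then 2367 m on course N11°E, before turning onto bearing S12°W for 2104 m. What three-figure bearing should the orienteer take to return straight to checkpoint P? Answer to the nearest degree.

Leg 1 (267°, 4081 m): east 4081 sin 267° = -4075.41, north 4081 cos 267° = -213.58
Leg 2 (N11°E, 2367 m): east 2367 sin 11° = 451.64, north 2367 cos 11° = 2323.51
Leg 3 (S12°W, 2104 m): east 2104 sin 192° = -437.45, north 2104 cos 192° = -2058.02
Net displacement: -4061.21 east, 51.91 north. Direction back to start is (4061.21, -51.91): bearing = atan2(4061.21, -51.91) mod 360° = 90.73° ≈ 091°.

091°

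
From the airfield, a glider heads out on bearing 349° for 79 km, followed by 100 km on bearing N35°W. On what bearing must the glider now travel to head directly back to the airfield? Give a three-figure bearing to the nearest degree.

Leg 1 (349°, 79 km): east 79 sin 349° = -15.07, north 79 cos 349° = 77.55
Leg 2 (N35°W, 100 km): east 100 sin 325° = -57.36, north 100 cos 325° = 81.92
Net displacement: -72.43 east, 159.46 north. Direction back to start is (72.43, -159.46): bearing = atan2(72.43, -159.46) mod 360° = 155.57° ≈ 156°.

156°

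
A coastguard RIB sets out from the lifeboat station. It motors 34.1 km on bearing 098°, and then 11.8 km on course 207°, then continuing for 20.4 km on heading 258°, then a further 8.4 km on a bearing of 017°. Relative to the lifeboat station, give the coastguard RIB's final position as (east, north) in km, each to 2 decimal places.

(10.91, -11.47)

Leg 1 (098°, 34.1 km): east 34.1 sin 98° = 33.77, north 34.1 cos 98° = -4.75
Leg 2 (207°, 11.8 km): east 11.8 sin 207° = -5.36, north 11.8 cos 207° = -10.51
Leg 3 (258°, 20.4 km): east 20.4 sin 258° = -19.95, north 20.4 cos 258° = -4.24
Leg 4 (017°, 8.4 km): east 8.4 sin 17° = 2.46, north 8.4 cos 17° = 8.03
Summing: 10.91 km east, -11.47 km north → (10.91, -11.47).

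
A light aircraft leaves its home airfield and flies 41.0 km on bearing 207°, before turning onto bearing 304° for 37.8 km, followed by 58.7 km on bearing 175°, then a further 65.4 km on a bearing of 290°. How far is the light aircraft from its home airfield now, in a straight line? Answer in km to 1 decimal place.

118.1 km

Leg 1 (207°, 41.0 km): east 41.0 sin 207° = -18.61, north 41.0 cos 207° = -36.53
Leg 2 (304°, 37.8 km): east 37.8 sin 304° = -31.34, north 37.8 cos 304° = 21.14
Leg 3 (175°, 58.7 km): east 58.7 sin 175° = 5.12, north 58.7 cos 175° = -58.48
Leg 4 (290°, 65.4 km): east 65.4 sin 290° = -61.46, north 65.4 cos 290° = 22.37
Net: -106.29 east, -51.50 north. Distance = √((-106.29)² + (-51.50)²) = 118.111 km.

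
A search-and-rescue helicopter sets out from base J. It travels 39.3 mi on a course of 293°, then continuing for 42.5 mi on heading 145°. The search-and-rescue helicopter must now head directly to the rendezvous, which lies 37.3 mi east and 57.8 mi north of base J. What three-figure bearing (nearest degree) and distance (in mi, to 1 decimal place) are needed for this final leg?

032°, 91.5 mi

Leg 1 (293°, 39.3 mi): east 39.3 sin 293° = -36.18, north 39.3 cos 293° = 15.36
Leg 2 (145°, 42.5 mi): east 42.5 sin 145° = 24.38, north 42.5 cos 145° = -34.81
Current position: (-11.80, -19.46). Target: (37.3, 57.8). Remaining: Δeast = 49.10, Δnorth = 77.26.
Bearing = atan2(49.10, 77.26) mod 360° = 32.44°; distance = √((49.10)² + (77.26)²) = 91.540 mi.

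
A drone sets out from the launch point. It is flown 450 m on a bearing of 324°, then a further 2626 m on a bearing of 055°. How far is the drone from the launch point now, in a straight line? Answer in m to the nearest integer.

Leg 1 (324°, 450 m): east 450 sin 324° = -264.50, north 450 cos 324° = 364.06
Leg 2 (055°, 2626 m): east 2626 sin 55° = 2151.09, north 2626 cos 55° = 1506.21
Net: 1886.59 east, 1870.27 north. Distance = √((1886.59)² + (1870.27)²) = 2656.526 m.

2657 m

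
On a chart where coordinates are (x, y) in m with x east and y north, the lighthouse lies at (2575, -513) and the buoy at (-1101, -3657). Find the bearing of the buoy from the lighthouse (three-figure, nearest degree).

229°

Δeast = -1101 − 2575 = -3676.00; Δnorth = -3657 − -513 = -3144.00.
Bearing = atan2(Δeast, Δnorth) mod 360° = 229.46° ≈ 229°.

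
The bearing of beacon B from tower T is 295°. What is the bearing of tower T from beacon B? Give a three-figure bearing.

115°

Back-bearing = 295° − 180° = 115°.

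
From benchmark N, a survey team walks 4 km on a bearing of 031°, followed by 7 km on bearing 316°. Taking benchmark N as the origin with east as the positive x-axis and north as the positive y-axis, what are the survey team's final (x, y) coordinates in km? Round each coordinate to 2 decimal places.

(-2.80, 8.46)

Leg 1 (031°, 4 km): east 4 sin 31° = 2.06, north 4 cos 31° = 3.43
Leg 2 (316°, 7 km): east 7 sin 316° = -4.86, north 7 cos 316° = 5.04
Summing: -2.80 km east, 8.46 km north → (-2.80, 8.46).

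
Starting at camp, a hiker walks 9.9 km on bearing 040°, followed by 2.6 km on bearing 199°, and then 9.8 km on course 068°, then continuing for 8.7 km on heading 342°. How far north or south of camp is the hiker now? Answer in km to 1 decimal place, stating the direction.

17.1 km north

Leg 1 (040°, 9.9 km): east 9.9 sin 40° = 6.36, north 9.9 cos 40° = 7.58
Leg 2 (199°, 2.6 km): east 2.6 sin 199° = -0.85, north 2.6 cos 199° = -2.46
Leg 3 (068°, 9.8 km): east 9.8 sin 68° = 9.09, north 9.8 cos 68° = 3.67
Leg 4 (342°, 8.7 km): east 8.7 sin 342° = -2.69, north 8.7 cos 342° = 8.27
Net north component: 17.07 km.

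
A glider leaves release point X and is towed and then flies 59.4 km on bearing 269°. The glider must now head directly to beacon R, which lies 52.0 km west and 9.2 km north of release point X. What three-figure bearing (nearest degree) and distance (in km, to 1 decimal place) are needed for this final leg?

Leg 1 (269°, 59.4 km): east 59.4 sin 269° = -59.39, north 59.4 cos 269° = -1.04
Current position: (-59.39, -1.04). Target: (-52.0, 9.2). Remaining: Δeast = 7.39, Δnorth = 10.24.
Bearing = atan2(7.39, 10.24) mod 360° = 35.83°; distance = √((7.39)² + (10.24)²) = 12.626 km.

036°, 12.6 km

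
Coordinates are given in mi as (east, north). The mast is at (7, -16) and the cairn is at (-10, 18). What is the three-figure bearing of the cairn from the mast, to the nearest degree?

333°

Δeast = -10 − 7 = -17.00; Δnorth = 18 − -16 = 34.00.
Bearing = atan2(Δeast, Δnorth) mod 360° = 333.43° ≈ 333°.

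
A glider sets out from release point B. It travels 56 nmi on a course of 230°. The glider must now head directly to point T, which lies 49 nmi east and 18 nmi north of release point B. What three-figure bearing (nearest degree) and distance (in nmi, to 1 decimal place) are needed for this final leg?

060°, 106.6 nmi

Leg 1 (230°, 56 nmi): east 56 sin 230° = -42.90, north 56 cos 230° = -36.00
Current position: (-42.90, -36.00). Target: (49, 18). Remaining: Δeast = 91.90, Δnorth = 54.00.
Bearing = atan2(91.90, 54.00) mod 360° = 59.56°; distance = √((91.90)² + (54.00)²) = 106.588 nmi.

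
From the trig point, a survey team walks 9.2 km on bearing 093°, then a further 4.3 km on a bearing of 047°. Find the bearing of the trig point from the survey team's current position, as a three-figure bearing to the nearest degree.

Leg 1 (093°, 9.2 km): east 9.2 sin 93° = 9.19, north 9.2 cos 93° = -0.48
Leg 2 (047°, 4.3 km): east 4.3 sin 47° = 3.14, north 4.3 cos 47° = 2.93
Net displacement: 12.33 east, 2.45 north. Direction back to start is (-12.33, -2.45): bearing = atan2(-12.33, -2.45) mod 360° = 258.76° ≈ 259°.

259°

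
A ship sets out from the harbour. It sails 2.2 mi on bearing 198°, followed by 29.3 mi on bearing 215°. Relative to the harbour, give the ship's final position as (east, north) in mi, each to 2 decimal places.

(-17.49, -26.09)

Leg 1 (198°, 2.2 mi): east 2.2 sin 198° = -0.68, north 2.2 cos 198° = -2.09
Leg 2 (215°, 29.3 mi): east 29.3 sin 215° = -16.81, north 29.3 cos 215° = -24.00
Summing: -17.49 mi east, -26.09 mi north → (-17.49, -26.09).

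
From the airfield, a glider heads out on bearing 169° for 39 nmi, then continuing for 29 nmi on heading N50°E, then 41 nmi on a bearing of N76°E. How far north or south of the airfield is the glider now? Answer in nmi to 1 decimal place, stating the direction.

Leg 1 (169°, 39 nmi): east 39 sin 169° = 7.44, north 39 cos 169° = -38.28
Leg 2 (N50°E, 29 nmi): east 29 sin 50° = 22.22, north 29 cos 50° = 18.64
Leg 3 (N76°E, 41 nmi): east 41 sin 76° = 39.78, north 41 cos 76° = 9.92
Net north component: -9.72 nmi.

9.7 nmi south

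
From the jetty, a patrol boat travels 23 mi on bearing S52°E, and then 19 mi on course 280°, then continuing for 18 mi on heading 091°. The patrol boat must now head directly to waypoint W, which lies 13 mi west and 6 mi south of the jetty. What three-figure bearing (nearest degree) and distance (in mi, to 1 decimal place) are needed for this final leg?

280°, 30.8 mi

Leg 1 (S52°E, 23 mi): east 23 sin 128° = 18.12, north 23 cos 128° = -14.16
Leg 2 (280°, 19 mi): east 19 sin 280° = -18.71, north 19 cos 280° = 3.30
Leg 3 (091°, 18 mi): east 18 sin 91° = 18.00, north 18 cos 91° = -0.31
Current position: (17.41, -11.18). Target: (-13, -6). Remaining: Δeast = -30.41, Δnorth = 5.18.
Bearing = atan2(-30.41, 5.18) mod 360° = 279.66°; distance = √((-30.41)² + (5.18)²) = 30.847 mi.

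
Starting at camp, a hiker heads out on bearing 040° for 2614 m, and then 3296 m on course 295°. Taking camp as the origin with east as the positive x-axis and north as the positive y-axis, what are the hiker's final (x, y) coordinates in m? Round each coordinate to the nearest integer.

Leg 1 (040°, 2614 m): east 2614 sin 40° = 1680.25, north 2614 cos 40° = 2002.44
Leg 2 (295°, 3296 m): east 3296 sin 295° = -2987.19, north 3296 cos 295° = 1392.95
Summing: -1306.94 m east, 3395.39 m north → (-1307, 3395).

(-1307, 3395)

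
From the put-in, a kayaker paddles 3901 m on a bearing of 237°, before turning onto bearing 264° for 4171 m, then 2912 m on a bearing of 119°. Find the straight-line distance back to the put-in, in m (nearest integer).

6287 m

Leg 1 (237°, 3901 m): east 3901 sin 237° = -3271.65, north 3901 cos 237° = -2124.64
Leg 2 (264°, 4171 m): east 4171 sin 264° = -4148.15, north 4171 cos 264° = -435.99
Leg 3 (119°, 2912 m): east 2912 sin 119° = 2546.89, north 2912 cos 119° = -1411.77
Net: -4872.91 east, -3972.39 north. Distance = √((-4872.91)² + (-3972.39)²) = 6286.904 m.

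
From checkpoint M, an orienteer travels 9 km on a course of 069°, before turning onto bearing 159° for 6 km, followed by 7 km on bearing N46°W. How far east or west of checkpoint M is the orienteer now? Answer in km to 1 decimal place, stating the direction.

5.5 km east

Leg 1 (069°, 9 km): east 9 sin 69° = 8.40, north 9 cos 69° = 3.23
Leg 2 (159°, 6 km): east 6 sin 159° = 2.15, north 6 cos 159° = -5.60
Leg 3 (N46°W, 7 km): east 7 sin 314° = -5.04, north 7 cos 314° = 4.86
Net east component: 5.52 km.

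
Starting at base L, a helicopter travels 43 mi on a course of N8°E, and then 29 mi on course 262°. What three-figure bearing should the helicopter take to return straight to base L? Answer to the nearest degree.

149°

Leg 1 (N8°E, 43 mi): east 43 sin 8° = 5.98, north 43 cos 8° = 42.58
Leg 2 (262°, 29 mi): east 29 sin 262° = -28.72, north 29 cos 262° = -4.04
Net displacement: -22.73 east, 38.55 north. Direction back to start is (22.73, -38.55): bearing = atan2(22.73, -38.55) mod 360° = 149.47° ≈ 149°.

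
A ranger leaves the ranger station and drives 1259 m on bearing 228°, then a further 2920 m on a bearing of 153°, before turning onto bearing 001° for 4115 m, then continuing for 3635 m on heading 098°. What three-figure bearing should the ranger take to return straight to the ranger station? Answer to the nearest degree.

268°

Leg 1 (228°, 1259 m): east 1259 sin 228° = -935.62, north 1259 cos 228° = -842.44
Leg 2 (153°, 2920 m): east 2920 sin 153° = 1325.65, north 2920 cos 153° = -2601.74
Leg 3 (001°, 4115 m): east 4115 sin 1° = 71.82, north 4115 cos 1° = 4114.37
Leg 4 (098°, 3635 m): east 3635 sin 98° = 3599.62, north 3635 cos 98° = -505.89
Net displacement: 4061.47 east, 164.30 north. Direction back to start is (-4061.47, -164.30): bearing = atan2(-4061.47, -164.30) mod 360° = 267.68° ≈ 268°.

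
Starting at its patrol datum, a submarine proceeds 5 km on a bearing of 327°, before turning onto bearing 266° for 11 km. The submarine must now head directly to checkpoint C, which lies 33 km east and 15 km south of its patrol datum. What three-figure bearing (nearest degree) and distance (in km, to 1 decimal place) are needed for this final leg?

Leg 1 (327°, 5 km): east 5 sin 327° = -2.72, north 5 cos 327° = 4.19
Leg 2 (266°, 11 km): east 11 sin 266° = -10.97, north 11 cos 266° = -0.77
Current position: (-13.70, 3.43). Target: (33, -15). Remaining: Δeast = 46.70, Δnorth = -18.43.
Bearing = atan2(46.70, -18.43) mod 360° = 111.53°; distance = √((46.70)² + (-18.43)²) = 50.200 km.

112°, 50.2 km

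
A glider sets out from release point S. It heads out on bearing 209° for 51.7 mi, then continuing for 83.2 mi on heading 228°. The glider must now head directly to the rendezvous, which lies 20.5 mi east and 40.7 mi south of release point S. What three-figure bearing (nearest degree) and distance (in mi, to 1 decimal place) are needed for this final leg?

061°, 123.1 mi

Leg 1 (209°, 51.7 mi): east 51.7 sin 209° = -25.06, north 51.7 cos 209° = -45.22
Leg 2 (228°, 83.2 mi): east 83.2 sin 228° = -61.83, north 83.2 cos 228° = -55.67
Current position: (-86.89, -100.89). Target: (20.5, -40.7). Remaining: Δeast = 107.39, Δnorth = 60.19.
Bearing = atan2(107.39, 60.19) mod 360° = 60.73°; distance = √((107.39)² + (60.19)²) = 123.111 mi.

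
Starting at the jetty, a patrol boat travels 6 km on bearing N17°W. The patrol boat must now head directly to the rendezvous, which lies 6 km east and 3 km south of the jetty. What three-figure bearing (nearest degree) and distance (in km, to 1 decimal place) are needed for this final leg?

Leg 1 (N17°W, 6 km): east 6 sin 343° = -1.75, north 6 cos 343° = 5.74
Current position: (-1.75, 5.74). Target: (6, -3). Remaining: Δeast = 7.75, Δnorth = -8.74.
Bearing = atan2(7.75, -8.74) mod 360° = 138.41°; distance = √((7.75)² + (-8.74)²) = 11.682 km.

138°, 11.7 km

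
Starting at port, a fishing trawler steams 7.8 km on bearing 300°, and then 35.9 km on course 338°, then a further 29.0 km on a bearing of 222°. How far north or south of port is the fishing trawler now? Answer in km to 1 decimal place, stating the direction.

15.6 km north

Leg 1 (300°, 7.8 km): east 7.8 sin 300° = -6.75, north 7.8 cos 300° = 3.90
Leg 2 (338°, 35.9 km): east 35.9 sin 338° = -13.45, north 35.9 cos 338° = 33.29
Leg 3 (222°, 29.0 km): east 29.0 sin 222° = -19.40, north 29.0 cos 222° = -21.55
Net north component: 15.63 km.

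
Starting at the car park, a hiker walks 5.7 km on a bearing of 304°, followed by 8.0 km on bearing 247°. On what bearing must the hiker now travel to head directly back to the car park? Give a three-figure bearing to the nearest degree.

Leg 1 (304°, 5.7 km): east 5.7 sin 304° = -4.73, north 5.7 cos 304° = 3.19
Leg 2 (247°, 8.0 km): east 8.0 sin 247° = -7.36, north 8.0 cos 247° = -3.13
Net displacement: -12.09 east, 0.06 north. Direction back to start is (12.09, -0.06): bearing = atan2(12.09, -0.06) mod 360° = 90.29° ≈ 090°.

090°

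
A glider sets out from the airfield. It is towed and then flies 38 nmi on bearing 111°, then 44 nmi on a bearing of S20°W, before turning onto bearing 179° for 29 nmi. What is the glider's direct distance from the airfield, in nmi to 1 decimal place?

Leg 1 (111°, 38 nmi): east 38 sin 111° = 35.48, north 38 cos 111° = -13.62
Leg 2 (S20°W, 44 nmi): east 44 sin 200° = -15.05, north 44 cos 200° = -41.35
Leg 3 (179°, 29 nmi): east 29 sin 179° = 0.51, north 29 cos 179° = -29.00
Net: 20.93 east, -83.96 north. Distance = √((20.93)² + (-83.96)²) = 86.530 nmi.

86.5 nmi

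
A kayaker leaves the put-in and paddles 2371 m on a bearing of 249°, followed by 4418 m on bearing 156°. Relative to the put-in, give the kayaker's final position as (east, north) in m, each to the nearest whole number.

Leg 1 (249°, 2371 m): east 2371 sin 249° = -2213.52, north 2371 cos 249° = -849.69
Leg 2 (156°, 4418 m): east 4418 sin 156° = 1796.96, north 4418 cos 156° = -4036.04
Summing: -416.56 m east, -4885.73 m north → (-417, -4886).

(-417, -4886)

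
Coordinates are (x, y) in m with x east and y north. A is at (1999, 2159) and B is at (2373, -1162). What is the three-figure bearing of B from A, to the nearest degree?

174°

Δeast = 2373 − 1999 = 374.00; Δnorth = -1162 − 2159 = -3321.00.
Bearing = atan2(Δeast, Δnorth) mod 360° = 173.57° ≈ 174°.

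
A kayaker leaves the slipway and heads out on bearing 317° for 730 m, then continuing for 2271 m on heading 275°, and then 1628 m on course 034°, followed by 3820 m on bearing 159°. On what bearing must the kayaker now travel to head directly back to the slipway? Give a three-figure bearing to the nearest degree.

018°

Leg 1 (317°, 730 m): east 730 sin 317° = -497.86, north 730 cos 317° = 533.89
Leg 2 (275°, 2271 m): east 2271 sin 275° = -2262.36, north 2271 cos 275° = 197.93
Leg 3 (034°, 1628 m): east 1628 sin 34° = 910.37, north 1628 cos 34° = 1349.67
Leg 4 (159°, 3820 m): east 3820 sin 159° = 1368.97, north 3820 cos 159° = -3566.28
Net displacement: -480.89 east, -1484.79 north. Direction back to start is (480.89, 1484.79): bearing = atan2(480.89, 1484.79) mod 360° = 17.95° ≈ 018°.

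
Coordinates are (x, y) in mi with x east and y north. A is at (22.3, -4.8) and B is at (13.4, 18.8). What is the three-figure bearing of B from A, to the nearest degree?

339°

Δeast = 13.4 − 22.3 = -8.90; Δnorth = 18.8 − -4.8 = 23.60.
Bearing = atan2(Δeast, Δnorth) mod 360° = 339.34° ≈ 339°.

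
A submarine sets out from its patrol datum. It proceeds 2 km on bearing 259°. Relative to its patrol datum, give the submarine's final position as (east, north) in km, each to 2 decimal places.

Leg 1 (259°, 2 km): east 2 sin 259° = -1.96, north 2 cos 259° = -0.38
Summing: -1.96 km east, -0.38 km north → (-1.96, -0.38).

(-1.96, -0.38)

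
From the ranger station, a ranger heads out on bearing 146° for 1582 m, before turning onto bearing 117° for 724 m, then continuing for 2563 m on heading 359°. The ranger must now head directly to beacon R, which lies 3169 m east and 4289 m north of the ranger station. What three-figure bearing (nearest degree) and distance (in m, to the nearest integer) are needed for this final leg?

027°, 3764 m

Leg 1 (146°, 1582 m): east 1582 sin 146° = 884.64, north 1582 cos 146° = -1311.54
Leg 2 (117°, 724 m): east 724 sin 117° = 645.09, north 724 cos 117° = -328.69
Leg 3 (359°, 2563 m): east 2563 sin 359° = -44.73, north 2563 cos 359° = 2562.61
Current position: (1485.00, 922.38). Target: (3169, 4289). Remaining: Δeast = 1684.00, Δnorth = 3366.62.
Bearing = atan2(1684.00, 3366.62) mod 360° = 26.57°; distance = √((1684.00)² + (3366.62)²) = 3764.301 m.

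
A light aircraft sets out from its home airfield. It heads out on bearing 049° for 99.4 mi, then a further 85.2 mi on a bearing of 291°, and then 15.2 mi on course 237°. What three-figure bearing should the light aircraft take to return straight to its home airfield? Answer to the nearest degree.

Leg 1 (049°, 99.4 mi): east 99.4 sin 49° = 75.02, north 99.4 cos 49° = 65.21
Leg 2 (291°, 85.2 mi): east 85.2 sin 291° = -79.54, north 85.2 cos 291° = 30.53
Leg 3 (237°, 15.2 mi): east 15.2 sin 237° = -12.75, north 15.2 cos 237° = -8.28
Net displacement: -17.27 east, 87.47 north. Direction back to start is (17.27, -87.47): bearing = atan2(17.27, -87.47) mod 360° = 168.83° ≈ 169°.

169°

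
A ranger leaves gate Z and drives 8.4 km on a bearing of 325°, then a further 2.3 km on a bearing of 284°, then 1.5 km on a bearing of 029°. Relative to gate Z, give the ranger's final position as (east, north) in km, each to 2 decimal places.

(-6.32, 8.75)

Leg 1 (325°, 8.4 km): east 8.4 sin 325° = -4.82, north 8.4 cos 325° = 6.88
Leg 2 (284°, 2.3 km): east 2.3 sin 284° = -2.23, north 2.3 cos 284° = 0.56
Leg 3 (029°, 1.5 km): east 1.5 sin 29° = 0.73, north 1.5 cos 29° = 1.31
Summing: -6.32 km east, 8.75 km north → (-6.32, 8.75).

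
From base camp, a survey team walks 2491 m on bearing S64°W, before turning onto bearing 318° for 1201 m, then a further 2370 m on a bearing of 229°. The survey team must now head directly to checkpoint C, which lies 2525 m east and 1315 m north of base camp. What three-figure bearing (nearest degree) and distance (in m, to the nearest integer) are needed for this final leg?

Leg 1 (S64°W, 2491 m): east 2491 sin 244° = -2238.90, north 2491 cos 244° = -1091.98
Leg 2 (318°, 1201 m): east 1201 sin 318° = -803.63, north 1201 cos 318° = 892.52
Leg 3 (229°, 2370 m): east 2370 sin 229° = -1788.66, north 2370 cos 229° = -1554.86
Current position: (-4831.18, -1754.33). Target: (2525, 1315). Remaining: Δeast = 7356.18, Δnorth = 3069.33.
Bearing = atan2(7356.18, 3069.33) mod 360° = 67.35°; distance = √((7356.18)² + (3069.33)²) = 7970.834 m.

067°, 7971 m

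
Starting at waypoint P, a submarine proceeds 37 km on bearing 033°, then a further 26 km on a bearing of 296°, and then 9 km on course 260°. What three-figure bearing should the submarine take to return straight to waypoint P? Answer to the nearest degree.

164°

Leg 1 (033°, 37 km): east 37 sin 33° = 20.15, north 37 cos 33° = 31.03
Leg 2 (296°, 26 km): east 26 sin 296° = -23.37, north 26 cos 296° = 11.40
Leg 3 (260°, 9 km): east 9 sin 260° = -8.86, north 9 cos 260° = -1.56
Net displacement: -12.08 east, 40.87 north. Direction back to start is (12.08, -40.87): bearing = atan2(12.08, -40.87) mod 360° = 163.53° ≈ 164°.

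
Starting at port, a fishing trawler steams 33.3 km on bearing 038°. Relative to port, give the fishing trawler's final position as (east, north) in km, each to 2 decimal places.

Leg 1 (038°, 33.3 km): east 33.3 sin 38° = 20.50, north 33.3 cos 38° = 26.24
Summing: 20.50 km east, 26.24 km north → (20.50, 26.24).

(20.50, 26.24)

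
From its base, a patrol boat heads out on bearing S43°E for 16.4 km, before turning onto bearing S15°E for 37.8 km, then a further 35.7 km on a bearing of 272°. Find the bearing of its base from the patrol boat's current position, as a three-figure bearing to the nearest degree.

017°

Leg 1 (S43°E, 16.4 km): east 16.4 sin 137° = 11.18, north 16.4 cos 137° = -11.99
Leg 2 (S15°E, 37.8 km): east 37.8 sin 165° = 9.78, north 37.8 cos 165° = -36.51
Leg 3 (272°, 35.7 km): east 35.7 sin 272° = -35.68, north 35.7 cos 272° = 1.25
Net displacement: -14.71 east, -47.26 north. Direction back to start is (14.71, 47.26): bearing = atan2(14.71, 47.26) mod 360° = 17.29° ≈ 017°.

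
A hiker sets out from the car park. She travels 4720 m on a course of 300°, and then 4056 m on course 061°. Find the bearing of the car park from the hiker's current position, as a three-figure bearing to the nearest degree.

Leg 1 (300°, 4720 m): east 4720 sin 300° = -4087.64, north 4720 cos 300° = 2360.00
Leg 2 (061°, 4056 m): east 4056 sin 61° = 3547.46, north 4056 cos 61° = 1966.39
Net displacement: -540.18 east, 4326.39 north. Direction back to start is (540.18, -4326.39): bearing = atan2(540.18, -4326.39) mod 360° = 172.88° ≈ 173°.

173°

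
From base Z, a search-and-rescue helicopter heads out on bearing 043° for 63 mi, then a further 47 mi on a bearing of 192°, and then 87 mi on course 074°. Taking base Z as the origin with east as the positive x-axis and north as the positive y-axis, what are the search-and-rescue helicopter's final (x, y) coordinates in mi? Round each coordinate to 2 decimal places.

(116.82, 24.08)

Leg 1 (043°, 63 mi): east 63 sin 43° = 42.97, north 63 cos 43° = 46.08
Leg 2 (192°, 47 mi): east 47 sin 192° = -9.77, north 47 cos 192° = -45.97
Leg 3 (074°, 87 mi): east 87 sin 74° = 83.63, north 87 cos 74° = 23.98
Summing: 116.82 mi east, 24.08 mi north → (116.82, 24.08).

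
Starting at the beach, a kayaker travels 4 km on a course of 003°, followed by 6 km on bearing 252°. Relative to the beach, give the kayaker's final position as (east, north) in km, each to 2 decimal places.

Leg 1 (003°, 4 km): east 4 sin 3° = 0.21, north 4 cos 3° = 3.99
Leg 2 (252°, 6 km): east 6 sin 252° = -5.71, north 6 cos 252° = -1.85
Summing: -5.50 km east, 2.14 km north → (-5.50, 2.14).

(-5.50, 2.14)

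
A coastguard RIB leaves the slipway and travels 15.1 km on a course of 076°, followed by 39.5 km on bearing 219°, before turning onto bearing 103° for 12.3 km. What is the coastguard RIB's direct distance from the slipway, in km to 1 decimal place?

Leg 1 (076°, 15.1 km): east 15.1 sin 76° = 14.65, north 15.1 cos 76° = 3.65
Leg 2 (219°, 39.5 km): east 39.5 sin 219° = -24.86, north 39.5 cos 219° = -30.70
Leg 3 (103°, 12.3 km): east 12.3 sin 103° = 11.98, north 12.3 cos 103° = -2.77
Net: 1.78 east, -29.81 north. Distance = √((1.78)² + (-29.81)²) = 29.864 km.

29.9 km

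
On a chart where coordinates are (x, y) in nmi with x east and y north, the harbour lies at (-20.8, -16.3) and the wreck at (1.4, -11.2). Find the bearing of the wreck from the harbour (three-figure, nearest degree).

077°

Δeast = 1.4 − -20.8 = 22.20; Δnorth = -11.2 − -16.3 = 5.10.
Bearing = atan2(Δeast, Δnorth) mod 360° = 77.06° ≈ 077°.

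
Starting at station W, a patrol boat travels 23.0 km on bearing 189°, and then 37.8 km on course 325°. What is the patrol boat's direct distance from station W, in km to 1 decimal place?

Leg 1 (189°, 23.0 km): east 23.0 sin 189° = -3.60, north 23.0 cos 189° = -22.72
Leg 2 (325°, 37.8 km): east 37.8 sin 325° = -21.68, north 37.8 cos 325° = 30.96
Net: -25.28 east, 8.25 north. Distance = √((-25.28)² + (8.25)²) = 26.590 km.

26.6 km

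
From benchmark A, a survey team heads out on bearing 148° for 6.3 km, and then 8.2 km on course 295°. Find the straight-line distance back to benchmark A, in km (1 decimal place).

4.5 km

Leg 1 (148°, 6.3 km): east 6.3 sin 148° = 3.34, north 6.3 cos 148° = -5.34
Leg 2 (295°, 8.2 km): east 8.2 sin 295° = -7.43, north 8.2 cos 295° = 3.47
Net: -4.09 east, -1.88 north. Distance = √((-4.09)² + (-1.88)²) = 4.503 km.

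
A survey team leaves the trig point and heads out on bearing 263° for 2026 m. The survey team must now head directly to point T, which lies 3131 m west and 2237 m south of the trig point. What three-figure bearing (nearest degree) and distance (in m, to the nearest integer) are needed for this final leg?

209°, 2284 m

Leg 1 (263°, 2026 m): east 2026 sin 263° = -2010.90, north 2026 cos 263° = -246.91
Current position: (-2010.90, -246.91). Target: (-3131, -2237). Remaining: Δeast = -1120.10, Δnorth = -1990.09.
Bearing = atan2(-1120.10, -1990.09) mod 360° = 209.37°; distance = √((-1120.10)² + (-1990.09)²) = 2283.659 m.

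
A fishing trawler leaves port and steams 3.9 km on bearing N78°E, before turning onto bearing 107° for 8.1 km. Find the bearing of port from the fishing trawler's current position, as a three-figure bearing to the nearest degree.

Leg 1 (N78°E, 3.9 km): east 3.9 sin 78° = 3.81, north 3.9 cos 78° = 0.81
Leg 2 (107°, 8.1 km): east 8.1 sin 107° = 7.75, north 8.1 cos 107° = -2.37
Net displacement: 11.56 east, -1.56 north. Direction back to start is (-11.56, 1.56): bearing = atan2(-11.56, 1.56) mod 360° = 277.67° ≈ 278°.

278°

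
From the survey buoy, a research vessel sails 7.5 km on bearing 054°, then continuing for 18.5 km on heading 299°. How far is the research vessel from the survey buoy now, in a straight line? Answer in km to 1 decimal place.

16.8 km

Leg 1 (054°, 7.5 km): east 7.5 sin 54° = 6.07, north 7.5 cos 54° = 4.41
Leg 2 (299°, 18.5 km): east 18.5 sin 299° = -16.18, north 18.5 cos 299° = 8.97
Net: -10.11 east, 13.38 north. Distance = √((-10.11)² + (13.38)²) = 16.770 km.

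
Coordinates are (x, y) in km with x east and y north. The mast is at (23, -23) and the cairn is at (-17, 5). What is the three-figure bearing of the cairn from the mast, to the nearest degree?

Δeast = -17 − 23 = -40.00; Δnorth = 5 − -23 = 28.00.
Bearing = atan2(Δeast, Δnorth) mod 360° = 304.99° ≈ 305°.

305°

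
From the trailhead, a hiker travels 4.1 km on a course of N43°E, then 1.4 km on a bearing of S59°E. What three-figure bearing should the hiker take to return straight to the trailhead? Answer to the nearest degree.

Leg 1 (N43°E, 4.1 km): east 4.1 sin 43° = 2.80, north 4.1 cos 43° = 3.00
Leg 2 (S59°E, 1.4 km): east 1.4 sin 121° = 1.20, north 1.4 cos 121° = -0.72
Net displacement: 4.00 east, 2.28 north. Direction back to start is (-4.00, -2.28): bearing = atan2(-4.00, -2.28) mod 360° = 240.32° ≈ 240°.

240°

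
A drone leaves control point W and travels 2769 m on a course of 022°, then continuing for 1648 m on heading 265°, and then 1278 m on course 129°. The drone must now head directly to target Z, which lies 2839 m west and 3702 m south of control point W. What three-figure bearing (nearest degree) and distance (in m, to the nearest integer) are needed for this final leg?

Leg 1 (022°, 2769 m): east 2769 sin 22° = 1037.29, north 2769 cos 22° = 2567.37
Leg 2 (265°, 1648 m): east 1648 sin 265° = -1641.73, north 1648 cos 265° = -143.63
Leg 3 (129°, 1278 m): east 1278 sin 129° = 993.19, north 1278 cos 129° = -804.27
Current position: (388.75, 1619.47). Target: (-2839, -3702). Remaining: Δeast = -3227.75, Δnorth = -5321.47.
Bearing = atan2(-3227.75, -5321.47) mod 360° = 211.24°; distance = √((-3227.75)² + (-5321.47)²) = 6223.856 m.

211°, 6224 m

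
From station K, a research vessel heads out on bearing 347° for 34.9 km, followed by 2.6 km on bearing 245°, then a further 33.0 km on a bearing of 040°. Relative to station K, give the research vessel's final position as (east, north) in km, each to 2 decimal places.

(11.00, 58.19)

Leg 1 (347°, 34.9 km): east 34.9 sin 347° = -7.85, north 34.9 cos 347° = 34.01
Leg 2 (245°, 2.6 km): east 2.6 sin 245° = -2.36, north 2.6 cos 245° = -1.10
Leg 3 (040°, 33.0 km): east 33.0 sin 40° = 21.21, north 33.0 cos 40° = 25.28
Summing: 11.00 km east, 58.19 km north → (11.00, 58.19).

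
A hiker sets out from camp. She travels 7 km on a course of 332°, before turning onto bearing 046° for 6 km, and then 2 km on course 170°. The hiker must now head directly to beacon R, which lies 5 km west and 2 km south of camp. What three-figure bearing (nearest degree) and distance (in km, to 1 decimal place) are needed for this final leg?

212°, 12.2 km

Leg 1 (332°, 7 km): east 7 sin 332° = -3.29, north 7 cos 332° = 6.18
Leg 2 (046°, 6 km): east 6 sin 46° = 4.32, north 6 cos 46° = 4.17
Leg 3 (170°, 2 km): east 2 sin 170° = 0.35, north 2 cos 170° = -1.97
Current position: (1.38, 8.38). Target: (-5, -2). Remaining: Δeast = -6.38, Δnorth = -10.38.
Bearing = atan2(-6.38, -10.38) mod 360° = 211.57°; distance = √((-6.38)² + (-10.38)²) = 12.182 km.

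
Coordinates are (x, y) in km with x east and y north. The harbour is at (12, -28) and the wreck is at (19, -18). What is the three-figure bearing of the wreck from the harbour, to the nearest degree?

035°

Δeast = 19 − 12 = 7.00; Δnorth = -18 − -28 = 10.00.
Bearing = atan2(Δeast, Δnorth) mod 360° = 34.99° ≈ 035°.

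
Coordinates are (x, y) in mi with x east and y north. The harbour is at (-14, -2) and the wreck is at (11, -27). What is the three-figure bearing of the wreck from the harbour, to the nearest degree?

135°

Δeast = 11 − -14 = 25.00; Δnorth = -27 − -2 = -25.00.
Bearing = atan2(Δeast, Δnorth) mod 360° = 135.00° ≈ 135°.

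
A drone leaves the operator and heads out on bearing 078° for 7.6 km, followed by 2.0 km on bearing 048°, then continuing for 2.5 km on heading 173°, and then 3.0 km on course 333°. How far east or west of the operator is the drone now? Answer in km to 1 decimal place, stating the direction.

Leg 1 (078°, 7.6 km): east 7.6 sin 78° = 7.43, north 7.6 cos 78° = 1.58
Leg 2 (048°, 2.0 km): east 2.0 sin 48° = 1.49, north 2.0 cos 48° = 1.34
Leg 3 (173°, 2.5 km): east 2.5 sin 173° = 0.30, north 2.5 cos 173° = -2.48
Leg 4 (333°, 3.0 km): east 3.0 sin 333° = -1.36, north 3.0 cos 333° = 2.67
Net east component: 7.86 km.

7.9 km east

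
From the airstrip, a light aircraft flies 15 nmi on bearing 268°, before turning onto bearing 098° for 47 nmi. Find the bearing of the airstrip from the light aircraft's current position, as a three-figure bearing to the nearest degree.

Leg 1 (268°, 15 nmi): east 15 sin 268° = -14.99, north 15 cos 268° = -0.52
Leg 2 (098°, 47 nmi): east 47 sin 98° = 46.54, north 47 cos 98° = -6.54
Net displacement: 31.55 east, -7.06 north. Direction back to start is (-31.55, 7.06): bearing = atan2(-31.55, 7.06) mod 360° = 282.62° ≈ 283°.

283°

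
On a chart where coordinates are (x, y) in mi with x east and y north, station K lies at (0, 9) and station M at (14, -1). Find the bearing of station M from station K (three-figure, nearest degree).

126°

Δeast = 14 − 0 = 14.00; Δnorth = -1 − 9 = -10.00.
Bearing = atan2(Δeast, Δnorth) mod 360° = 125.54° ≈ 126°.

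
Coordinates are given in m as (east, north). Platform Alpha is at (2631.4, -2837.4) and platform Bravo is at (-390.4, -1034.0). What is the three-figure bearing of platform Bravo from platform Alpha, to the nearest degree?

301°

Δeast = -390.4 − 2631.4 = -3021.80; Δnorth = -1034.0 − -2837.4 = 1803.40.
Bearing = atan2(Δeast, Δnorth) mod 360° = 300.83° ≈ 301°.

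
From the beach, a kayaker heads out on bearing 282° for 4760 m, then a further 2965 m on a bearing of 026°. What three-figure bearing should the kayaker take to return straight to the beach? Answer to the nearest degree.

137°

Leg 1 (282°, 4760 m): east 4760 sin 282° = -4655.98, north 4760 cos 282° = 989.66
Leg 2 (026°, 2965 m): east 2965 sin 26° = 1299.77, north 2965 cos 26° = 2664.92
Net displacement: -3356.21 east, 3654.58 north. Direction back to start is (3356.21, -3654.58): bearing = atan2(3356.21, -3654.58) mod 360° = 137.44° ≈ 137°.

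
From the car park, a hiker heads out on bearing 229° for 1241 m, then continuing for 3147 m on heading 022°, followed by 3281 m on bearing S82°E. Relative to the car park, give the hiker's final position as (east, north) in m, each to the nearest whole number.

Leg 1 (229°, 1241 m): east 1241 sin 229° = -936.59, north 1241 cos 229° = -814.17
Leg 2 (022°, 3147 m): east 3147 sin 22° = 1178.89, north 3147 cos 22° = 2917.85
Leg 3 (S82°E, 3281 m): east 3281 sin 98° = 3249.07, north 3281 cos 98° = -456.63
Summing: 3491.36 m east, 1647.05 m north → (3491, 1647).

(3491, 1647)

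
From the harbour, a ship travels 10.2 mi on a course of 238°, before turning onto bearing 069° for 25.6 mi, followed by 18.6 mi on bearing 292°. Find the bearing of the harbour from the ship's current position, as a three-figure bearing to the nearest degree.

169°

Leg 1 (238°, 10.2 mi): east 10.2 sin 238° = -8.65, north 10.2 cos 238° = -5.41
Leg 2 (069°, 25.6 mi): east 25.6 sin 69° = 23.90, north 25.6 cos 69° = 9.17
Leg 3 (292°, 18.6 mi): east 18.6 sin 292° = -17.25, north 18.6 cos 292° = 6.97
Net displacement: -2.00 east, 10.74 north. Direction back to start is (2.00, -10.74): bearing = atan2(2.00, -10.74) mod 360° = 169.47° ≈ 169°.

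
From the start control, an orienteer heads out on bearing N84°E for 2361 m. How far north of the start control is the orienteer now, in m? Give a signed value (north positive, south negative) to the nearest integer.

Leg 1 (N84°E, 2361 m): east 2361 sin 84° = 2348.07, north 2361 cos 84° = 246.79
Net north component: 246.79 m.

247 m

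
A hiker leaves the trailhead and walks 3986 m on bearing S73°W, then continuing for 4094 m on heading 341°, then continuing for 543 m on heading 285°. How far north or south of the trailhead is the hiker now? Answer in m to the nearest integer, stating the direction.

2846 m north

Leg 1 (S73°W, 3986 m): east 3986 sin 253° = -3811.83, north 3986 cos 253° = -1165.39
Leg 2 (341°, 4094 m): east 4094 sin 341° = -1332.88, north 4094 cos 341° = 3870.95
Leg 3 (285°, 543 m): east 543 sin 285° = -524.50, north 543 cos 285° = 140.54
Net north component: 2846.10 m.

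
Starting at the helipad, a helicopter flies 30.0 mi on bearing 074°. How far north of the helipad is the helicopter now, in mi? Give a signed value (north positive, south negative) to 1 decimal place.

8.3 mi

Leg 1 (074°, 30.0 mi): east 30.0 sin 74° = 28.84, north 30.0 cos 74° = 8.27
Net north component: 8.27 mi.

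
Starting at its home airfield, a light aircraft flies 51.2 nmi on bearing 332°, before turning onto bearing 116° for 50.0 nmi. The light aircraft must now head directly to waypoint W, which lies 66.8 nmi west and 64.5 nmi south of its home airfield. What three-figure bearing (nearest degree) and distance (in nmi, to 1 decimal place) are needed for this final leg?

Leg 1 (332°, 51.2 nmi): east 51.2 sin 332° = -24.04, north 51.2 cos 332° = 45.21
Leg 2 (116°, 50.0 nmi): east 50.0 sin 116° = 44.94, north 50.0 cos 116° = -21.92
Current position: (20.90, 23.29). Target: (-66.8, -64.5). Remaining: Δeast = -87.70, Δnorth = -87.79.
Bearing = atan2(-87.70, -87.79) mod 360° = 224.97°; distance = √((-87.70)² + (-87.79)²) = 124.091 nmi.

225°, 124.1 nmi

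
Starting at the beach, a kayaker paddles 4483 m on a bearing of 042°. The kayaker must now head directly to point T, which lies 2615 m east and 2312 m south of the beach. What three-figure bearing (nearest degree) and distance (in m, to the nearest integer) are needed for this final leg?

184°, 5657 m

Leg 1 (042°, 4483 m): east 4483 sin 42° = 2999.71, north 4483 cos 42° = 3331.52
Current position: (2999.71, 3331.52). Target: (2615, -2312). Remaining: Δeast = -384.71, Δnorth = -5643.52.
Bearing = atan2(-384.71, -5643.52) mod 360° = 183.90°; distance = √((-384.71)² + (-5643.52)²) = 5656.616 m.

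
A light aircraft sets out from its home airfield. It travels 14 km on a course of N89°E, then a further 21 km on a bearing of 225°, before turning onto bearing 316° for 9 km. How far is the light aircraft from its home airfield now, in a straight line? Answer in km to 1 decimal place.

Leg 1 (N89°E, 14 km): east 14 sin 89° = 14.00, north 14 cos 89° = 0.24
Leg 2 (225°, 21 km): east 21 sin 225° = -14.85, north 21 cos 225° = -14.85
Leg 3 (316°, 9 km): east 9 sin 316° = -6.25, north 9 cos 316° = 6.47
Net: -7.10 east, -8.13 north. Distance = √((-7.10)² + (-8.13)²) = 10.797 km.

10.8 km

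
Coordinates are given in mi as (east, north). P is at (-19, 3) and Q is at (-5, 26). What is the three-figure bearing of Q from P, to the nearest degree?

Δeast = -5 − -19 = 14.00; Δnorth = 26 − 3 = 23.00.
Bearing = atan2(Δeast, Δnorth) mod 360° = 31.33° ≈ 031°.

031°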